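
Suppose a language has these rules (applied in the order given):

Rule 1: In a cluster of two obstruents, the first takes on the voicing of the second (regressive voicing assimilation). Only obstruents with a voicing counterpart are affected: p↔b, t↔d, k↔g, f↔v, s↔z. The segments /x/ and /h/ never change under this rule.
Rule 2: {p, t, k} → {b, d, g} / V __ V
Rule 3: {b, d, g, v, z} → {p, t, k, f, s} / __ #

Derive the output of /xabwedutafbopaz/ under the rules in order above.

Rule 1 (regressive voicing assimilation): /f/ precedes the voiced obstruent /b/, so it voices to [v] by assimilation. /xabwedutafbopaz/ → xabwedutavbopaz.
Rule 2 (intervocalic voicing): /t/ is a voiceless stop between vowels /u/ and /a/, so it voices to [d]. /p/ is a voiceless stop between vowels /o/ and /a/, so it voices to [b]. /xabwedutavbopaz/ → xabwedudavbobaz.
Rule 3 (final devoicing): /z/ is a voiced obstruent in word-final position, so it devoices to [s]. /xabwedudavbobaz/ → xabwedudavbobas.

xabwedudavbobas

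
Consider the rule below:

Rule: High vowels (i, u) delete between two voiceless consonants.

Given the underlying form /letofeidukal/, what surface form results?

letofeidukal

No segment of /letofeidukal/ meets the structural description of the rule, so the form surfaces unchanged.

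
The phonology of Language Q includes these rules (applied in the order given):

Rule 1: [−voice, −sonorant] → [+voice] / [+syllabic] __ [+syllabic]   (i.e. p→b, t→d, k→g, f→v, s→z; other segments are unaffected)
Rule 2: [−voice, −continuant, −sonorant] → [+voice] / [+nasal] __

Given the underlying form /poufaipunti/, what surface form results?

Rule 1 (intervocalic voicing): /f/ is a voiceless obstruent between vowels /u/ and /a/, so it voices to [v]. /p/ is a voiceless obstruent between vowels /i/ and /u/, so it voices to [b]. /poufaipunti/ → pouvaibunti.
Rule 2 (post-nasal voicing): /t/ is a voiceless stop immediately after the nasal /n/, so it voices to [d]. /pouvaibunti/ → pouvaibundi.

pouvaibundi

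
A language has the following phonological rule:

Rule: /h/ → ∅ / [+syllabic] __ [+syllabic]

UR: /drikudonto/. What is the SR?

No segment of /drikudonto/ meets the structural description of the rule, so the form surfaces unchanged.

drikudonto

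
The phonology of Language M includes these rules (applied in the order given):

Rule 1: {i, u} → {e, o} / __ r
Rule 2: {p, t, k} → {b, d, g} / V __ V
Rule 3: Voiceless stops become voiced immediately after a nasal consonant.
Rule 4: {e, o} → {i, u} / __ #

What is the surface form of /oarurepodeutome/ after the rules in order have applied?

Rule 1 (pre-rhotic lowering): /u/ is a high vowel immediately before /r/, so it lowers to [o]. /oarurepodeutome/ → oarorepodeutome.
Rule 2 (intervocalic voicing): /p/ is a voiceless stop between vowels /e/ and /o/, so it voices to [b]. /t/ is a voiceless stop between vowels /u/ and /o/, so it voices to [d]. /oarorepodeutome/ → oarorebodeudome.
Rule 3 (post-nasal voicing): no segment meets the environment; /oarorebodeudome/ is unchanged.
Rule 4 (final vowel raising): /e/ is a mid vowel in word-final position, so it raises to [i]. /oarorebodeudome/ → oarorebodeudomi.

oarorebodeudomi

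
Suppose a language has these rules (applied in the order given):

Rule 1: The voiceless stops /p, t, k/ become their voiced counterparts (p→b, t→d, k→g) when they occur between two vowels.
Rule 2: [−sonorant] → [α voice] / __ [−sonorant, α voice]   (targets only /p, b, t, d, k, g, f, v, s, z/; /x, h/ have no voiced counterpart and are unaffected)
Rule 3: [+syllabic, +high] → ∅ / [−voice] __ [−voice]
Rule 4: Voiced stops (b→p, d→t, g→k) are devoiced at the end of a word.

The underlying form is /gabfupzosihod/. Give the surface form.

gapfubzoshot

Rule 1 (intervocalic voicing): no segment meets the environment; /gabfupzosihod/ is unchanged.
Rule 2 (regressive voicing assimilation): /b/ precedes the voiceless obstruent /f/, so it devoices to [p] by assimilation. /p/ precedes the voiced obstruent /z/, so it voices to [b] by assimilation. /gabfupzosihod/ → gapfubzosihod.
Rule 3 (high vowel syncope): /i/ is a high vowel flanked by voiceless consonants /s/ and /h/, so it deletes. /gapfubzosihod/ → gapfubzoshod.
Rule 4 (final devoicing): /d/ is a voiced stop in word-final position, so it devoices to [t]. /gapfubzoshod/ → gapfubzoshot.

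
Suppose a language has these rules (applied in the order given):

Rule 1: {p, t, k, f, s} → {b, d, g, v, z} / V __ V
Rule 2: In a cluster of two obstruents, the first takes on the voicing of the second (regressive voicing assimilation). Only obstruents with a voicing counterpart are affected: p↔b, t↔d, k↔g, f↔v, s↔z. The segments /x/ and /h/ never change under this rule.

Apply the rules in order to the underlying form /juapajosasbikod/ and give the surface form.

Rule 1 (intervocalic voicing): /p/ is a voiceless obstruent between vowels /a/ and /a/, so it voices to [b]. /s/ is a voiceless obstruent between vowels /o/ and /a/, so it voices to [z]. /k/ is a voiceless obstruent between vowels /i/ and /o/, so it voices to [g]. /juapajosasbikod/ → juabajozasbigod.
Rule 2 (regressive voicing assimilation): /s/ precedes the voiced obstruent /b/, so it voices to [z] by assimilation. /juabajozasbigod/ → juabajozazbigod.

juabajozazbigod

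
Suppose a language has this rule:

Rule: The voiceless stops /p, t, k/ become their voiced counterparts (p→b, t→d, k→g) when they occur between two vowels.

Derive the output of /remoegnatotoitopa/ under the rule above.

/t/ is a voiceless stop between vowels /a/ and /o/, so it voices to [d].
/t/ is a voiceless stop between vowels /o/ and /o/, so it voices to [d].
/t/ is a voiceless stop between vowels /i/ and /o/, so it voices to [d].
/p/ is a voiceless stop between vowels /o/ and /a/, so it voices to [b].
Surface form: [remoegnadodoidoba].

remoegnadodoidoba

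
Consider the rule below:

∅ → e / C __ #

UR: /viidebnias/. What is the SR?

viidebniase

the form ends in the consonant /s/, so [e] is inserted word-finally.
Surface form: [viidebniase].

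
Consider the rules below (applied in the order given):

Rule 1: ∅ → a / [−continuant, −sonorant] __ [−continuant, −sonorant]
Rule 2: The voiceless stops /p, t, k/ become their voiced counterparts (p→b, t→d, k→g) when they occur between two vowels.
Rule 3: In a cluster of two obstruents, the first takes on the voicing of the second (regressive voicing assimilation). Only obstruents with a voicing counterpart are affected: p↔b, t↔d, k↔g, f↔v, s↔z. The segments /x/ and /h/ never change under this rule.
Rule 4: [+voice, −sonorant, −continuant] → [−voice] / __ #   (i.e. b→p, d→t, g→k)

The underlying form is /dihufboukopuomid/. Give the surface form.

dihuvbougobuomit

Rule 1 (stop-cluster a-epenthesis): no segment meets the environment; /dihufboukopuomid/ is unchanged.
Rule 2 (intervocalic voicing): /k/ is a voiceless stop between vowels /u/ and /o/, so it voices to [g]. /p/ is a voiceless stop between vowels /o/ and /u/, so it voices to [b]. /dihufboukopuomid/ → dihufbougobuomid.
Rule 3 (regressive voicing assimilation): /f/ precedes the voiced obstruent /b/, so it voices to [v] by assimilation. /dihufbougobuomid/ → dihuvbougobuomid.
Rule 4 (final devoicing): /d/ is a voiced stop in word-final position, so it devoices to [t]. /dihuvbougobuomid/ → dihuvbougobuomit.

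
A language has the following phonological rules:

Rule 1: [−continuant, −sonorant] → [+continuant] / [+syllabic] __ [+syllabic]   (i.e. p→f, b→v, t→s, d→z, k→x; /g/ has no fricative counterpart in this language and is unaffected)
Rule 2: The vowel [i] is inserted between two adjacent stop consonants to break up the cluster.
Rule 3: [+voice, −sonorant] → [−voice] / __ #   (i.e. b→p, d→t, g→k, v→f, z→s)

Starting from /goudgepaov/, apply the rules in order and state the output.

Rule 1 (intervocalic spirantization): /p/ is a stop between vowels /e/ and /a/, so it spirantizes to the fricative [f]. /goudgepaov/ → goudgefaov.
Rule 2 (stop-cluster i-epenthesis): /d/ and /g/ form a stop–stop cluster, so [i] is inserted between them. /goudgefaov/ → goudigefaov.
Rule 3 (final devoicing): /v/ is a voiced obstruent in word-final position, so it devoices to [f]. /goudigefaov/ → goudigefaof.

goudigefaof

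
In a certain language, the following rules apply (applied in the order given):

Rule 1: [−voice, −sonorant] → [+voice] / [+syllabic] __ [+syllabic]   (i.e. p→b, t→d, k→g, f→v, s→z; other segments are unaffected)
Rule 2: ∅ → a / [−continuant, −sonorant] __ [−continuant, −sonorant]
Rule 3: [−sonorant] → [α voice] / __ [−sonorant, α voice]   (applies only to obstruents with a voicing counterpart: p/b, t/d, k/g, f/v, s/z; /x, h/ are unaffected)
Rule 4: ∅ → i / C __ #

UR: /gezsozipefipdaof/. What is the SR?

gessozibevipadaofi

Rule 1 (intervocalic voicing): /p/ is a voiceless obstruent between vowels /i/ and /e/, so it voices to [b]. /f/ is a voiceless obstruent between vowels /e/ and /i/, so it voices to [v]. /gezsozipefipdaof/ → gezsozibevipdaof.
Rule 2 (stop-cluster a-epenthesis): /p/ and /d/ form a stop–stop cluster, so [a] is inserted between them. /gezsozibevipdaof/ → gezsozibevipadaof.
Rule 3 (regressive voicing assimilation): /z/ precedes the voiceless obstruent /s/, so it devoices to [s] by assimilation. /gezsozibevipadaof/ → gessozibevipadaof.
Rule 4 (final i-epenthesis): the form ends in the consonant /f/, so [i] is inserted word-finally. /gessozibevipadaof/ → gessozibevipadaofi.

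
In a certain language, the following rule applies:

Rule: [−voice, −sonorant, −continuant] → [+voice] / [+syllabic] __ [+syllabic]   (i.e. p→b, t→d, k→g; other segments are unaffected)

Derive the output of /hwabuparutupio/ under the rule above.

hwabubarudubio

/p/ is a voiceless stop between vowels /u/ and /a/, so it voices to [b].
/t/ is a voiceless stop between vowels /u/ and /u/, so it voices to [d].
/p/ is a voiceless stop between vowels /u/ and /i/, so it voices to [b].
Surface form: [hwabubarudubio].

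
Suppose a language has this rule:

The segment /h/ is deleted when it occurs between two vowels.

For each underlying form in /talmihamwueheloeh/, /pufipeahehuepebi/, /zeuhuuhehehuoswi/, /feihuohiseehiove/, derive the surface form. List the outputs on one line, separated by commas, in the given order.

/talmihamwueheloeh/: /h/ occurs between vowels /i/ and /a/, so it deletes. /h/ occurs between vowels /e/ and /e/, so it deletes. → [talmiamwueeloeh].
/pufipeahehuepebi/: /h/ occurs between vowels /a/ and /e/, so it deletes. /h/ occurs between vowels /e/ and /u/, so it deletes. → [pufipeaeuepebi].
/zeuhuuhehehuoswi/: /h/ occurs between vowels /u/ and /u/, so it deletes. /h/ occurs between vowels /u/ and /e/, so it deletes. /h/ occurs between vowels /e/ and /e/, so it deletes. /h/ occurs between vowels /e/ and /u/, so it deletes. → [zeuuueeuoswi].
/feihuohiseehiove/: /h/ occurs between vowels /i/ and /u/, so it deletes. /h/ occurs between vowels /o/ and /i/, so it deletes. /h/ occurs between vowels /e/ and /i/, so it deletes. → [feiuoiseeiove].

talmiamwueeloeh, pufipeaeuepebi, zeuuueeuoswi, feiuoiseeiove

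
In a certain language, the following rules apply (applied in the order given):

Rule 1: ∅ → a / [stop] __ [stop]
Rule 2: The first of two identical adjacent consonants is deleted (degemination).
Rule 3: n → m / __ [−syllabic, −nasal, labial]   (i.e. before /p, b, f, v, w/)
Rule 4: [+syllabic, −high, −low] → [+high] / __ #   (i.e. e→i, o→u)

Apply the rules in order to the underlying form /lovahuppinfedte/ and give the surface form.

lovahupapimfedati

Rule 1 (stop-cluster a-epenthesis): /p/ and /p/ form a stop–stop cluster, so [a] is inserted between them. /d/ and /t/ form a stop–stop cluster, so [a] is inserted between them. /lovahuppinfedte/ → lovahupapinfedate.
Rule 2 (degemination): no segment meets the environment; /lovahupapinfedate/ is unchanged.
Rule 3 (nasal place assimilation): /n/ precedes the labial consonant /f/, so it assimilates in place to [m]. /lovahupapinfedate/ → lovahupapimfedate.
Rule 4 (final vowel raising): /e/ is a mid vowel in word-final position, so it raises to [i]. /lovahupapimfedate/ → lovahupapimfedati.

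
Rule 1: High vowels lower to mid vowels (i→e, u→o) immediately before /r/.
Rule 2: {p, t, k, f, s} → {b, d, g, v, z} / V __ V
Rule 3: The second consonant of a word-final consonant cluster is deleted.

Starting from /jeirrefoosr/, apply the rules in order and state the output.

Rule 1 (pre-rhotic lowering): /i/ is a high vowel immediately before /r/, so it lowers to [e]. /jeirrefoosr/ → jeerrefoosr.
Rule 2 (intervocalic voicing): /f/ is a voiceless obstruent between vowels /e/ and /o/, so it voices to [v]. /jeerrefoosr/ → jeerrevoosr.
Rule 3 (final cluster simplification): /r/ is the second consonant of a word-final cluster /sr/, so it deletes. /jeerrevoosr/ → jeerrevoos.

jeerrevoos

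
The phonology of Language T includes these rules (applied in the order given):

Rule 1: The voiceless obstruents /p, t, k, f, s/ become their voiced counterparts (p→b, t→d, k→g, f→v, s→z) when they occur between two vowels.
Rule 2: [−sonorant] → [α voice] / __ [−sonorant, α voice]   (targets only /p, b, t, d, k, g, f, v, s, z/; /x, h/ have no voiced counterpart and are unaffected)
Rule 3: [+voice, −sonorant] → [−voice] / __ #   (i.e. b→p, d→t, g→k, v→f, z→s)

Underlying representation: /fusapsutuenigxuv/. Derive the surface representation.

fuzapsuduenikxuf

Rule 1 (intervocalic voicing): /s/ is a voiceless obstruent between vowels /u/ and /a/, so it voices to [z]. /t/ is a voiceless obstruent between vowels /u/ and /u/, so it voices to [d]. /fusapsutuenigxuv/ → fuzapsuduenigxuv.
Rule 2 (regressive voicing assimilation): /g/ precedes the voiceless obstruent /x/, so it devoices to [k] by assimilation. /fuzapsuduenigxuv/ → fuzapsuduenikxuv.
Rule 3 (final devoicing): /v/ is a voiced obstruent in word-final position, so it devoices to [f]. /fuzapsuduenikxuv/ → fuzapsuduenikxuf.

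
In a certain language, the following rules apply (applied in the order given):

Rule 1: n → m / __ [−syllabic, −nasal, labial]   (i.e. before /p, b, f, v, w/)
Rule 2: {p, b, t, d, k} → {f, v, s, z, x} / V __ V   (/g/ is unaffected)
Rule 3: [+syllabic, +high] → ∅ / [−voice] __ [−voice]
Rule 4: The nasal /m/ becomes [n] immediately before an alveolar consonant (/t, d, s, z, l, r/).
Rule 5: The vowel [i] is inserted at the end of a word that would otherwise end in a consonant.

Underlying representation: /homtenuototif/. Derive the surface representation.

Rule 1 (nasal place assimilation): no segment meets the environment; /homtenuototif/ is unchanged.
Rule 2 (intervocalic spirantization): /t/ is a stop between vowels /o/ and /o/, so it spirantizes to the fricative [s]. /t/ is a stop between vowels /o/ and /i/, so it spirantizes to the fricative [s]. /homtenuototif/ → homtenuososif.
Rule 3 (high vowel syncope): /i/ is a high vowel flanked by voiceless consonants /s/ and /f/, so it deletes. /homtenuososif/ → homtenuososf.
Rule 4 (nasal place assimilation): /m/ precedes the alveolar consonant /t/, so it assimilates in place to [n]. /homtenuososf/ → hontenuososf.
Rule 5 (final i-epenthesis): the form ends in the consonant /f/, so [i] is inserted word-finally. /hontenuososf/ → hontenuososfi.

hontenuososfi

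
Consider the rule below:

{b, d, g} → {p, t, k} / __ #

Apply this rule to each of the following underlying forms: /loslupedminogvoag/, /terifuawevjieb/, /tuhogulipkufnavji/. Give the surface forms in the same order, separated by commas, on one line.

/loslupedminogvoag/: /g/ is a voiced stop in word-final position, so it devoices to [k]. → [loslupedminogvoak].
/terifuawevjieb/: /b/ is a voiced stop in word-final position, so it devoices to [p]. → [terifuawevjiep].
/tuhogulipkufnavji/: the rule's environment is not met; surfaces unchanged as [tuhogulipkufnavji].

loslupedminogvoak, terifuawevjiep, tuhogulipkufnavji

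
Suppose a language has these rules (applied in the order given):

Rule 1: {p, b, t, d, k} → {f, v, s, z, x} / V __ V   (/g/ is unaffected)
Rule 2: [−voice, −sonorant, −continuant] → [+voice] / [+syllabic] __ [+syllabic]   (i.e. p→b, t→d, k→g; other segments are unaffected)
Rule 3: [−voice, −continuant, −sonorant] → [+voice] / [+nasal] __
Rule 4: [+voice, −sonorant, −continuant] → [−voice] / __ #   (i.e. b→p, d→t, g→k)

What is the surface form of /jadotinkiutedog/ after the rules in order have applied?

Rule 1 (intervocalic spirantization): /d/ is a stop between vowels /a/ and /o/, so it spirantizes to the fricative [z]. /t/ is a stop between vowels /o/ and /i/, so it spirantizes to the fricative [s]. /t/ is a stop between vowels /u/ and /e/, so it spirantizes to the fricative [s]. /d/ is a stop between vowels /e/ and /o/, so it spirantizes to the fricative [z]. /jadotinkiutedog/ → jazosinkiusezog.
Rule 2 (intervocalic voicing): no segment meets the environment; /jazosinkiusezog/ is unchanged.
Rule 3 (post-nasal voicing): /k/ is a voiceless stop immediately after the nasal /n/, so it voices to [g]. /jazosinkiusezog/ → jazosingiusezog.
Rule 4 (final devoicing): /g/ is a voiced stop in word-final position, so it devoices to [k]. /jazosingiusezog/ → jazosingiusezok.

jazosingiusezok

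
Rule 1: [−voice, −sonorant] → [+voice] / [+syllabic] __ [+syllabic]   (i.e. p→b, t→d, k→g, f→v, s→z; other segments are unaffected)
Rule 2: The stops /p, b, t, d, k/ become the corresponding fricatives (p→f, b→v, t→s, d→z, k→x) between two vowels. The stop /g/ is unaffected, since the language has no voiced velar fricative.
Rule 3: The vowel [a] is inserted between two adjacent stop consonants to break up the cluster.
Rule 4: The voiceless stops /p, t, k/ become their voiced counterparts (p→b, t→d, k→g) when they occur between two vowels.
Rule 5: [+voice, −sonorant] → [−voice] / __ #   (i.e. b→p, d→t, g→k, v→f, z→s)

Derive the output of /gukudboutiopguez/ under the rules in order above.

gugudabouziobagues

Rule 1 (intervocalic voicing): /k/ is a voiceless obstruent between vowels /u/ and /u/, so it voices to [g]. /t/ is a voiceless obstruent between vowels /u/ and /i/, so it voices to [d]. /gukudboutiopguez/ → gugudboudiopguez.
Rule 2 (intervocalic spirantization): /d/ is a stop between vowels /u/ and /i/, so it spirantizes to the fricative [z]. /gugudboudiopguez/ → gugudbouziopguez.
Rule 3 (stop-cluster a-epenthesis): /d/ and /b/ form a stop–stop cluster, so [a] is inserted between them. /p/ and /g/ form a stop–stop cluster, so [a] is inserted between them. /gugudbouziopguez/ → gugudabouziopaguez.
Rule 4 (intervocalic voicing): /p/ is a voiceless stop between vowels /o/ and /a/, so it voices to [b]. /gugudabouziopaguez/ → gugudabouziobaguez.
Rule 5 (final devoicing): /z/ is a voiced obstruent in word-final position, so it devoices to [s]. /gugudabouziobaguez/ → gugudabouziobagues.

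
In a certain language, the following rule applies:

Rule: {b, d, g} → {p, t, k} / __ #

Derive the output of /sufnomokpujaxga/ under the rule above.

sufnomokpujaxga

No segment of /sufnomokpujaxga/ meets the structural description of the rule, so the form surfaces unchanged.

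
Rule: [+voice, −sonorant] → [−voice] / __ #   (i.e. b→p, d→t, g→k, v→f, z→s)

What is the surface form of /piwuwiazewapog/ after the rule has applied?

/g/ is a voiced obstruent in word-final position, so it devoices to [k].
The other instance of /z/ does not occur in the required environment and remains unchanged.
Surface form: [piwuwiazewapok].

piwuwiazewapok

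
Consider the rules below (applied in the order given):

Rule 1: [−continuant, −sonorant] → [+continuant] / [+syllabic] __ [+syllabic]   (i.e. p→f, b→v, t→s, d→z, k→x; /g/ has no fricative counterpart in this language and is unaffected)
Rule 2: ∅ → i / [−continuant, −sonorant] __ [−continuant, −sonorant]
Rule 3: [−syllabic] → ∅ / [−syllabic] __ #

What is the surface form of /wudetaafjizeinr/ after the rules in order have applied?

wuzesaafjizein

Rule 1 (intervocalic spirantization): /d/ is a stop between vowels /u/ and /e/, so it spirantizes to the fricative [z]. /t/ is a stop between vowels /e/ and /a/, so it spirantizes to the fricative [s]. /wudetaafjizeinr/ → wuzesaafjizeinr.
Rule 2 (stop-cluster i-epenthesis): no segment meets the environment; /wuzesaafjizeinr/ is unchanged.
Rule 3 (final cluster simplification): /r/ is the second consonant of a word-final cluster /nr/, so it deletes. /wuzesaafjizeinr/ → wuzesaafjizein.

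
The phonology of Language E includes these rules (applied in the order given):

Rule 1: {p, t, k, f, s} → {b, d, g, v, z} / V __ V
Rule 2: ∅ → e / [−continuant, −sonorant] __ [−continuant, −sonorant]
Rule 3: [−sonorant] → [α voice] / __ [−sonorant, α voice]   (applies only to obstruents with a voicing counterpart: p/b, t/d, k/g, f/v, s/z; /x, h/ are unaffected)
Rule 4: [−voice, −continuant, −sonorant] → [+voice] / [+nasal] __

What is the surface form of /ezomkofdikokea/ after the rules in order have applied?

Rule 1 (intervocalic voicing): /k/ is a voiceless obstruent between vowels /i/ and /o/, so it voices to [g]. /k/ is a voiceless obstruent between vowels /o/ and /e/, so it voices to [g]. /ezomkofdikokea/ → ezomkofdigogea.
Rule 2 (stop-cluster e-epenthesis): no segment meets the environment; /ezomkofdigogea/ is unchanged.
Rule 3 (regressive voicing assimilation): /f/ precedes the voiced obstruent /d/, so it voices to [v] by assimilation. /ezomkofdigogea/ → ezomkovdigogea.
Rule 4 (post-nasal voicing): /k/ is a voiceless stop immediately after the nasal /m/, so it voices to [g]. /ezomkovdigogea/ → ezomgovdigogea.

ezomgovdigogea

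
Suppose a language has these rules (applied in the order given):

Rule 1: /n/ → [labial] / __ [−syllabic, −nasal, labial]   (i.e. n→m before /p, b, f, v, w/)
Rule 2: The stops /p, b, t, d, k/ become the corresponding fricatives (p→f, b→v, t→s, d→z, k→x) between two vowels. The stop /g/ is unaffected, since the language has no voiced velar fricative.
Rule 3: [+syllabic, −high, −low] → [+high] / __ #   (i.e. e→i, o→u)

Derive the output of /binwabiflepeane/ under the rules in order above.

Rule 1 (nasal place assimilation): /n/ precedes the labial consonant /w/, so it assimilates in place to [m]. /binwabiflepeane/ → bimwabiflepeane.
Rule 2 (intervocalic spirantization): /b/ is a stop between vowels /a/ and /i/, so it spirantizes to the fricative [v]. /p/ is a stop between vowels /e/ and /e/, so it spirantizes to the fricative [f]. /bimwabiflepeane/ → bimwaviflefeane.
Rule 3 (final vowel raising): /e/ is a mid vowel in word-final position, so it raises to [i]. /bimwaviflefeane/ → bimwaviflefeani.

bimwaviflefeani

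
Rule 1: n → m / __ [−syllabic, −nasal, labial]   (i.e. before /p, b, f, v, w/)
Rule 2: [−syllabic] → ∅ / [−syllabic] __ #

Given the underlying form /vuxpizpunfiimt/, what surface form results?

vuxpizpumfiim

Rule 1 (nasal place assimilation): /n/ precedes the labial consonant /f/, so it assimilates in place to [m]. /vuxpizpunfiimt/ → vuxpizpumfiimt.
Rule 2 (final cluster simplification): /t/ is the second consonant of a word-final cluster /mt/, so it deletes. /vuxpizpumfiimt/ → vuxpizpumfiim.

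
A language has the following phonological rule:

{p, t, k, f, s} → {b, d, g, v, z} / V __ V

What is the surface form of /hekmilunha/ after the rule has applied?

hekmilunha

No segment of /hekmilunha/ meets the structural description of the rule, so the form surfaces unchanged.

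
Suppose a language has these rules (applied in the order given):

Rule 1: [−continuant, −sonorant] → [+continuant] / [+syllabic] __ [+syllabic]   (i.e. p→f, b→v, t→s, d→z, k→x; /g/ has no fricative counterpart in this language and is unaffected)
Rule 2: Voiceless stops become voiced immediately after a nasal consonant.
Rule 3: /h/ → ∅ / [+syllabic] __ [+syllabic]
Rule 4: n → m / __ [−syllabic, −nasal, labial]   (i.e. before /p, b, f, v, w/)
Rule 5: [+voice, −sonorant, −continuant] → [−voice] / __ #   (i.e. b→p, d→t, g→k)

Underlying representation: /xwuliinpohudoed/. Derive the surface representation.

Rule 1 (intervocalic spirantization): /d/ is a stop between vowels /u/ and /o/, so it spirantizes to the fricative [z]. /xwuliinpohudoed/ → xwuliinpohuzoed.
Rule 2 (post-nasal voicing): /p/ is a voiceless stop immediately after the nasal /n/, so it voices to [b]. /xwuliinpohuzoed/ → xwuliinbohuzoed.
Rule 3 (intervocalic h-deletion): /h/ occurs between vowels /o/ and /u/, so it deletes. /xwuliinbohuzoed/ → xwuliinbouzoed.
Rule 4 (nasal place assimilation): /n/ precedes the labial consonant /b/, so it assimilates in place to [m]. /xwuliinbouzoed/ → xwuliimbouzoed.
Rule 5 (final devoicing): /d/ is a voiced stop in word-final position, so it devoices to [t]. /xwuliimbouzoed/ → xwuliimbouzoet.

xwuliimbouzoet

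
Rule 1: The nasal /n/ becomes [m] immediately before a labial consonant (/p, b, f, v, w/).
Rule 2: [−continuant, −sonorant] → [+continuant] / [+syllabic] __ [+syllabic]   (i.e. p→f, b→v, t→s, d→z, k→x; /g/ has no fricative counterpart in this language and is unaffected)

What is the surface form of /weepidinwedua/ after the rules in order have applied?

Rule 1 (nasal place assimilation): /n/ precedes the labial consonant /w/, so it assimilates in place to [m]. /weepidinwedua/ → weepidimwedua.
Rule 2 (intervocalic spirantization): /p/ is a stop between vowels /e/ and /i/, so it spirantizes to the fricative [f]. /d/ is a stop between vowels /i/ and /i/, so it spirantizes to the fricative [z]. /d/ is a stop between vowels /e/ and /u/, so it spirantizes to the fricative [z]. /weepidimwedua/ → weefizimwezua.

weefizimwezua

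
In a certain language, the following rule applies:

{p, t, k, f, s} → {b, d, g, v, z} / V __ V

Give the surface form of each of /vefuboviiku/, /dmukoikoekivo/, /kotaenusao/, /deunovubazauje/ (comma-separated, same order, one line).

vevuboviigu, dmugoigoegivo, kodaenuzao, deunovubazauje

/vefuboviiku/: /f/ is a voiceless obstruent between vowels /e/ and /u/, so it voices to [v]. /k/ is a voiceless obstruent between vowels /i/ and /u/, so it voices to [g]. → [vevuboviigu].
/dmukoikoekivo/: /k/ is a voiceless obstruent between vowels /u/ and /o/, so it voices to [g]. /k/ is a voiceless obstruent between vowels /i/ and /o/, so it voices to [g]. /k/ is a voiceless obstruent between vowels /e/ and /i/, so it voices to [g]. → [dmugoigoegivo].
/kotaenusao/: /t/ is a voiceless obstruent between vowels /o/ and /a/, so it voices to [d]. /s/ is a voiceless obstruent between vowels /u/ and /a/, so it voices to [z]. → [kodaenuzao].
/deunovubazauje/: the rule's environment is not met; surfaces unchanged as [deunovubazauje].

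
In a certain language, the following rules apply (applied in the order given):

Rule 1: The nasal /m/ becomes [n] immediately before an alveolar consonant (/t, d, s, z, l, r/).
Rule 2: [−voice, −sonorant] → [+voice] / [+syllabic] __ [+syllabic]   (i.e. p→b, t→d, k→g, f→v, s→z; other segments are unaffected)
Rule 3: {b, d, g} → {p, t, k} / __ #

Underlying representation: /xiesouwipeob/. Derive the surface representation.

xiezouwibeop

Rule 1 (nasal place assimilation): no segment meets the environment; /xiesouwipeob/ is unchanged.
Rule 2 (intervocalic voicing): /s/ is a voiceless obstruent between vowels /e/ and /o/, so it voices to [z]. /p/ is a voiceless obstruent between vowels /i/ and /e/, so it voices to [b]. /xiesouwipeob/ → xiezouwibeob.
Rule 3 (final devoicing): /b/ is a voiced stop in word-final position, so it devoices to [p]. /xiezouwibeob/ → xiezouwibeop.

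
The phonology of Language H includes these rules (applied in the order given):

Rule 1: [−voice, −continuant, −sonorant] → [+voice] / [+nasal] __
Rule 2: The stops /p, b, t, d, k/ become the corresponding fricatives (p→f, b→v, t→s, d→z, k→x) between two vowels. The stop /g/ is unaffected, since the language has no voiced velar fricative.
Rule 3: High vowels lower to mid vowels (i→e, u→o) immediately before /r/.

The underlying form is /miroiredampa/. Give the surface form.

Rule 1 (post-nasal voicing): /p/ is a voiceless stop immediately after the nasal /m/, so it voices to [b]. /miroiredampa/ → miroiredamba.
Rule 2 (intervocalic spirantization): /d/ is a stop between vowels /e/ and /a/, so it spirantizes to the fricative [z]. /miroiredamba/ → miroirezamba.
Rule 3 (pre-rhotic lowering): /i/ is a high vowel immediately before /r/, so it lowers to [e]. /i/ is a high vowel immediately before /r/, so it lowers to [e]. /miroirezamba/ → meroerezamba.

meroerezamba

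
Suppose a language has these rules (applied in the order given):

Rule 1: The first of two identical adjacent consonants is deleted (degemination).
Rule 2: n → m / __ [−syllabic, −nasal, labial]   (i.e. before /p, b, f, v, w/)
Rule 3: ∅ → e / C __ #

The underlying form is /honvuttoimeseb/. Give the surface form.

Rule 1 (degemination): /tt/ is a geminate; the first /t/ deletes. /honvuttoimeseb/ → honvutoimeseb.
Rule 2 (nasal place assimilation): /n/ precedes the labial consonant /v/, so it assimilates in place to [m]. /honvutoimeseb/ → homvutoimeseb.
Rule 3 (final e-epenthesis): the form ends in the consonant /b/, so [e] is inserted word-finally. /homvutoimeseb/ → homvutoimesebe.

homvutoimesebe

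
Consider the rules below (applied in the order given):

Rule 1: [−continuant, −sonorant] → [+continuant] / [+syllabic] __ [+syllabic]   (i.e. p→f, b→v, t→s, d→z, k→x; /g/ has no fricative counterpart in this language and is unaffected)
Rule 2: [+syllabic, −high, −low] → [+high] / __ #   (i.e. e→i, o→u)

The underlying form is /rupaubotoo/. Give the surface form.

Rule 1 (intervocalic spirantization): /p/ is a stop between vowels /u/ and /a/, so it spirantizes to the fricative [f]. /b/ is a stop between vowels /u/ and /o/, so it spirantizes to the fricative [v]. /t/ is a stop between vowels /o/ and /o/, so it spirantizes to the fricative [s]. /rupaubotoo/ → rufauvosoo.
Rule 2 (final vowel raising): /o/ is a mid vowel in word-final position, so it raises to [u]. /rufauvosoo/ → rufauvosou.

rufauvosou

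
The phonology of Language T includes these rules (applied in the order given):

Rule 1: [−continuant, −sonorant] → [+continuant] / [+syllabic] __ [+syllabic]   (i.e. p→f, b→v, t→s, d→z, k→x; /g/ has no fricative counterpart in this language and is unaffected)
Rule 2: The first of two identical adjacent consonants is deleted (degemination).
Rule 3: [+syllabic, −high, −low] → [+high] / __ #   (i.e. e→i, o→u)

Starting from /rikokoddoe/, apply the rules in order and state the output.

rixoxodoi

Rule 1 (intervocalic spirantization): /k/ is a stop between vowels /i/ and /o/, so it spirantizes to the fricative [x]. /k/ is a stop between vowels /o/ and /o/, so it spirantizes to the fricative [x]. /rikokoddoe/ → rixoxoddoe.
Rule 2 (degemination): /dd/ is a geminate; the first /d/ deletes. /rixoxoddoe/ → rixoxodoe.
Rule 3 (final vowel raising): /e/ is a mid vowel in word-final position, so it raises to [i]. /rixoxodoe/ → rixoxodoi.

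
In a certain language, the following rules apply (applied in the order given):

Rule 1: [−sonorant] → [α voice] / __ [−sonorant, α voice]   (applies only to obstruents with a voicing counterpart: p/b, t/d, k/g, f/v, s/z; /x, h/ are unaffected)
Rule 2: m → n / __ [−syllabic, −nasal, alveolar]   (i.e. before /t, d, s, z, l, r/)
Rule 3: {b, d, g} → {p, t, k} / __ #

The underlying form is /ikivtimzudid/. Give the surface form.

Rule 1 (regressive voicing assimilation): /v/ precedes the voiceless obstruent /t/, so it devoices to [f] by assimilation. /ikivtimzudid/ → ikiftimzudid.
Rule 2 (nasal place assimilation): /m/ precedes the alveolar consonant /z/, so it assimilates in place to [n]. /ikiftimzudid/ → ikiftinzudid.
Rule 3 (final devoicing): /d/ is a voiced stop in word-final position, so it devoices to [t]. /ikiftinzudid/ → ikiftinzudit.

ikiftinzudit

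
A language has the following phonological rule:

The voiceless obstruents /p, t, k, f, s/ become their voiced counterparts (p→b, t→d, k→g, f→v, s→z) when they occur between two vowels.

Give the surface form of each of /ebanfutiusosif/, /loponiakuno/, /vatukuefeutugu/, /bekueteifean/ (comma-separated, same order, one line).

/ebanfutiusosif/: /t/ is a voiceless obstruent between vowels /u/ and /i/, so it voices to [d]. /s/ is a voiceless obstruent between vowels /u/ and /o/, so it voices to [z]. /s/ is a voiceless obstruent between vowels /o/ and /i/, so it voices to [z]. → [ebanfudiuzozif].
/loponiakuno/: /p/ is a voiceless obstruent between vowels /o/ and /o/, so it voices to [b]. /k/ is a voiceless obstruent between vowels /a/ and /u/, so it voices to [g]. → [loboniaguno].
/vatukuefeutugu/: /t/ is a voiceless obstruent between vowels /a/ and /u/, so it voices to [d]. /k/ is a voiceless obstruent between vowels /u/ and /u/, so it voices to [g]. /f/ is a voiceless obstruent between vowels /e/ and /e/, so it voices to [v]. /t/ is a voiceless obstruent between vowels /u/ and /u/, so it voices to [d]. → [vadugueveudugu].
/bekueteifean/: /k/ is a voiceless obstruent between vowels /e/ and /u/, so it voices to [g]. /t/ is a voiceless obstruent between vowels /e/ and /e/, so it voices to [d]. /f/ is a voiceless obstruent between vowels /i/ and /e/, so it voices to [v]. → [beguedeivean].

ebanfudiuzozif, loboniaguno, vadugueveudugu, beguedeivean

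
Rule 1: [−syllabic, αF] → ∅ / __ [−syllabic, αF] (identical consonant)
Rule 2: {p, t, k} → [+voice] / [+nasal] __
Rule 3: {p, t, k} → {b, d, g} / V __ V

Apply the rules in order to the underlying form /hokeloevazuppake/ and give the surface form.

hogeloevazubage

Rule 1 (degemination): /pp/ is a geminate; the first /p/ deletes. /hokeloevazuppake/ → hokeloevazupake.
Rule 2 (post-nasal voicing): no segment meets the environment; /hokeloevazupake/ is unchanged.
Rule 3 (intervocalic voicing): /k/ is a voiceless stop between vowels /o/ and /e/, so it voices to [g]. /p/ is a voiceless stop between vowels /u/ and /a/, so it voices to [b]. /k/ is a voiceless stop between vowels /a/ and /e/, so it voices to [g]. /hokeloevazupake/ → hogeloevazubage.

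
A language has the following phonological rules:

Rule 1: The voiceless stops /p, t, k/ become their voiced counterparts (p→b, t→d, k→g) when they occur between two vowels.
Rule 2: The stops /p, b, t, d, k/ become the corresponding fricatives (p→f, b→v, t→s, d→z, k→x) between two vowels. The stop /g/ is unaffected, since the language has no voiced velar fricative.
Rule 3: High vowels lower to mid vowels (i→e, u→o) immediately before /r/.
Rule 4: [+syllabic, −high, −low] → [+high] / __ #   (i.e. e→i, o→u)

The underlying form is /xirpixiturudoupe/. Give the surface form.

xerpixizoruzouvi

Rule 1 (intervocalic voicing): /t/ is a voiceless stop between vowels /i/ and /u/, so it voices to [d]. /p/ is a voiceless stop between vowels /u/ and /e/, so it voices to [b]. /xirpixiturudoupe/ → xirpixidurudoube.
Rule 2 (intervocalic spirantization): /d/ is a stop between vowels /i/ and /u/, so it spirantizes to the fricative [z]. /d/ is a stop between vowels /u/ and /o/, so it spirantizes to the fricative [z]. /b/ is a stop between vowels /u/ and /e/, so it spirantizes to the fricative [v]. /xirpixidurudoube/ → xirpixizuruzouve.
Rule 3 (pre-rhotic lowering): /i/ is a high vowel immediately before /r/, so it lowers to [e]. /u/ is a high vowel immediately before /r/, so it lowers to [o]. /xirpixizuruzouve/ → xerpixizoruzouve.
Rule 4 (final vowel raising): /e/ is a mid vowel in word-final position, so it raises to [i]. /xerpixizoruzouve/ → xerpixizoruzouvi.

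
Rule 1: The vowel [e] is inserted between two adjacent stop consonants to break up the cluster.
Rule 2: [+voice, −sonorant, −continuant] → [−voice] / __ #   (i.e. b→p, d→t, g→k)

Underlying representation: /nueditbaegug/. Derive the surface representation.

nueditebaeguk

Rule 1 (stop-cluster e-epenthesis): /t/ and /b/ form a stop–stop cluster, so [e] is inserted between them. /nueditbaegug/ → nueditebaegug.
Rule 2 (final devoicing): /g/ is a voiced stop in word-final position, so it devoices to [k]. /nueditebaegug/ → nueditebaeguk.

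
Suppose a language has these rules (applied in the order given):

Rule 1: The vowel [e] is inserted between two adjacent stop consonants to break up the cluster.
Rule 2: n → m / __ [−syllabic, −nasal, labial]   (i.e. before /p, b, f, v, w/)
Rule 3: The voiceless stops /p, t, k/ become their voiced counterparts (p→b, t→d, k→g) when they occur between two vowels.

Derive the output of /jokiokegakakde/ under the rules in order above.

jogiogegagagede

Rule 1 (stop-cluster e-epenthesis): /k/ and /d/ form a stop–stop cluster, so [e] is inserted between them. /jokiokegakakde/ → jokiokegakakede.
Rule 2 (nasal place assimilation): no segment meets the environment; /jokiokegakakede/ is unchanged.
Rule 3 (intervocalic voicing): /k/ is a voiceless stop between vowels /o/ and /i/, so it voices to [g]. /k/ is a voiceless stop between vowels /o/ and /e/, so it voices to [g]. /k/ is a voiceless stop between vowels /a/ and /a/, so it voices to [g]. /k/ is a voiceless stop between vowels /a/ and /e/, so it voices to [g]. /jokiokegakakede/ → jogiogegagagede.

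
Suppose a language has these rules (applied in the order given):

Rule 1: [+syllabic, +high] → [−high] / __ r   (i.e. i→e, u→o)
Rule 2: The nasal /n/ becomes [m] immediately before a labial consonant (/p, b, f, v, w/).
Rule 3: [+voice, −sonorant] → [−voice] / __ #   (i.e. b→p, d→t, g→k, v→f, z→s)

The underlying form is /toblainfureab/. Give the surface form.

toblaimforeap

Rule 1 (pre-rhotic lowering): /u/ is a high vowel immediately before /r/, so it lowers to [o]. /toblainfureab/ → toblainforeab.
Rule 2 (nasal place assimilation): /n/ precedes the labial consonant /f/, so it assimilates in place to [m]. /toblainforeab/ → toblaimforeab.
Rule 3 (final devoicing): /b/ is a voiced obstruent in word-final position, so it devoices to [p]. /toblaimforeab/ → toblaimforeap.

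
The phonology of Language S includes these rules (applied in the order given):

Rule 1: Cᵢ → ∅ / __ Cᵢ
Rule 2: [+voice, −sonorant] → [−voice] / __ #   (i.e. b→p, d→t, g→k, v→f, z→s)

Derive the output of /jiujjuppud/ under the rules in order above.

Rule 1 (degemination): /jj/ is a geminate; the first /j/ deletes. /pp/ is a geminate; the first /p/ deletes. /jiujjuppud/ → jiujupud.
Rule 2 (final devoicing): /d/ is a voiced obstruent in word-final position, so it devoices to [t]. /jiujupud/ → jiujuput.

jiujuput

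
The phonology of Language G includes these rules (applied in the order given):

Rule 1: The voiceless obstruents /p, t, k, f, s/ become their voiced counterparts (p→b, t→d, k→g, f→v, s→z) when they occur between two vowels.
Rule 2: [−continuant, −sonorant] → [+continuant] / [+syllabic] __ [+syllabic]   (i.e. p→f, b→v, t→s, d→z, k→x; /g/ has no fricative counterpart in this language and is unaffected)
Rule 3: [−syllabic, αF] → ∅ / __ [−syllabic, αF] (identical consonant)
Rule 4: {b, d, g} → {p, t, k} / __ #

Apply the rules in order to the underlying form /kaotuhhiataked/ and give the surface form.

kaozuhiazaget

Rule 1 (intervocalic voicing): /t/ is a voiceless obstruent between vowels /o/ and /u/, so it voices to [d]. /t/ is a voiceless obstruent between vowels /a/ and /a/, so it voices to [d]. /k/ is a voiceless obstruent between vowels /a/ and /e/, so it voices to [g]. /kaotuhhiataked/ → kaoduhhiadaged.
Rule 2 (intervocalic spirantization): /d/ is a stop between vowels /o/ and /u/, so it spirantizes to the fricative [z]. /d/ is a stop between vowels /a/ and /a/, so it spirantizes to the fricative [z]. /kaoduhhiadaged/ → kaozuhhiazaged.
Rule 3 (degemination): /hh/ is a geminate; the first /h/ deletes. /kaozuhhiazaged/ → kaozuhiazaged.
Rule 4 (final devoicing): /d/ is a voiced stop in word-final position, so it devoices to [t]. /kaozuhiazaged/ → kaozuhiazaget.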